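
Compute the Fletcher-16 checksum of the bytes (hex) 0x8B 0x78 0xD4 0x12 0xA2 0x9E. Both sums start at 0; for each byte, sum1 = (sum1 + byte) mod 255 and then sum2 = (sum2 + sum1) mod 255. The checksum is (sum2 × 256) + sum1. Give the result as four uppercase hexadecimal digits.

Running sums (mod 255):
  after byte 0 (0x8B): sum1=139, sum2=139
  after byte 1 (0x78): sum1=4, sum2=143
  after byte 2 (0xD4): sum1=216, sum2=104
  after byte 3 (0x12): sum1=234, sum2=83
  after byte 4 (0xA2): sum1=141, sum2=224
  after byte 5 (0x9E): sum1=44, sum2=13
Checksum = sum2·256 + sum1 = 13·256 + 44 = 3372 = 0x0D2C.

0D2C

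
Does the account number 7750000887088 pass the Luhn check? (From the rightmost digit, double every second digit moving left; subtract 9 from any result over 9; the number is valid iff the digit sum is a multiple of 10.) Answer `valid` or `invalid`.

From the right, keep odd positions and double even positions (subtract 9 from any doubled value over 9):
  doubled (positions 2,4,...): 7 5 7 0 0 5 → sum 24
  kept (positions 1,3,...): 8 0 8 0 0 5 7 → sum 28
Total = 52.
52 mod 10 = 2, so the number is invalid.

invalid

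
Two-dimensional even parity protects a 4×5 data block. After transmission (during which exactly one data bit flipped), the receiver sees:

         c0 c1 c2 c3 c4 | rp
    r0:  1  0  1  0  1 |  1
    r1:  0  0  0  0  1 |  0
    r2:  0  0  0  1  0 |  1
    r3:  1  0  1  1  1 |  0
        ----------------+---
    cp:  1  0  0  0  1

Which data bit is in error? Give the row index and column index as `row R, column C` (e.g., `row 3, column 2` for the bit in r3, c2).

Recompute each row's even parity and compare to rp:
  r0: data parity 1, sent rp 1 → ok
  r1: data parity 1, sent rp 0 → mismatch
  r2: data parity 1, sent rp 1 → ok
  r3: data parity 0, sent rp 0 → ok
Recompute each column's even parity and compare to cp:
  c0: data parity 0, sent cp 1 → mismatch
  c1: data parity 0, sent cp 0 → ok
  c2: data parity 0, sent cp 0 → ok
  c3: data parity 0, sent cp 0 → ok
  c4: data parity 1, sent cp 1 → ok
Exactly one row (r1) and one column (c0) fail → the flipped bit is at their intersection.

row 1, column 0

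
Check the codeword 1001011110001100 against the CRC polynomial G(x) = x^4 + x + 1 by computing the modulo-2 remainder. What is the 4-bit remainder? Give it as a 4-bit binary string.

Modulo-2 division of 1001011110001100 by 10011:
  pos 0: 10010 XOR 10011 = 00001
  pos 4: 11111 XOR 10011 = 01100
  pos 5: 11000 XOR 10011 = 01011
  pos 6: 10110 XOR 10011 = 00101
  pos 8: 10101 XOR 10011 = 00110
  pos 10: 11010 XOR 10011 = 01001
  pos 11: 10010 XOR 10011 = 00001
Remainder = 0001 (nonzero — an error is detected).

0001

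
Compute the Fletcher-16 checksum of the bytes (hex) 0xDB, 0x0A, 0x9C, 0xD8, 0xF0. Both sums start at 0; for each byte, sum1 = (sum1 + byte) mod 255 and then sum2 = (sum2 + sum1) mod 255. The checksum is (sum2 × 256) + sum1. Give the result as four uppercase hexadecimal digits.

Running sums (mod 255):
  after byte 0 (0xDB): sum1=219, sum2=219
  after byte 1 (0x0A): sum1=229, sum2=193
  after byte 2 (0x9C): sum1=130, sum2=68
  after byte 3 (0xD8): sum1=91, sum2=159
  after byte 4 (0xF0): sum1=76, sum2=235
Checksum = sum2·256 + sum1 = 235·256 + 76 = 60236 = 0xEB4C.

EB4C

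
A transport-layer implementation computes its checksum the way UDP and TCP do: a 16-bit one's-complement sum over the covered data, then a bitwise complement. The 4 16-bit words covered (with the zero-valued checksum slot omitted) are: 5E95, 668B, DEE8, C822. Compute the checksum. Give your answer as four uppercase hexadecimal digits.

93D3

One's-complement addition (fold any carry out of bit 15 back into bit 0):
  0x5E95 + 0x668B = 0x0C520
  0xC520 + 0xDEE8 = 0x1A408 → wrap carry → 0xA409
  0xA409 + 0xC822 = 0x16C2B → wrap carry → 0x6C2C
One's-complement sum = 0x6C2C.
Checksum = ~0x6C2C & 0xFFFF = 0x93D3.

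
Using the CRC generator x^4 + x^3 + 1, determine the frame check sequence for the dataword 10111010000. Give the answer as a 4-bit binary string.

0110

Append 4 zeros: 101110100000000. Divide by 11001 (XOR where the leading bit is 1):
  pos 0: 10111 XOR 11001 = 01110
  pos 1: 11100 XOR 11001 = 00101
  pos 3: 10110 XOR 11001 = 01111
  pos 4: 11110 XOR 11001 = 00111
  pos 6: 11100 XOR 11001 = 00101
  pos 8: 10100 XOR 11001 = 01101
  pos 9: 11010 XOR 11001 = 00011
Remainder (last 4 bits) = 0110. This is the CRC / FCS.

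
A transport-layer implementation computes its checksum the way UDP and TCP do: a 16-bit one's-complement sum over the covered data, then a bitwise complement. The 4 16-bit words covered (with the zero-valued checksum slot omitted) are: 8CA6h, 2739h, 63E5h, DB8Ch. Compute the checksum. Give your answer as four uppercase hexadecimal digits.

One's-complement addition (fold any carry out of bit 15 back into bit 0):
  0x8CA6 + 0x2739 = 0x0B3DF
  0xB3DF + 0x63E5 = 0x117C4 → wrap carry → 0x17C5
  0x17C5 + 0xDB8C = 0x0F351
One's-complement sum = 0xF351.
Checksum = ~0xF351 & 0xFFFF = 0x0CAE.

0CAE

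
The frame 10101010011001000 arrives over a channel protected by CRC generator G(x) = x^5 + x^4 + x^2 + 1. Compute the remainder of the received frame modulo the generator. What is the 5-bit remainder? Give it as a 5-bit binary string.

11111

Modulo-2 division of 10101010011001000 by 110101:
  pos 0: 101010 XOR 110101 = 011111
  pos 1: 111111 XOR 110101 = 001010
  pos 3: 101000 XOR 110101 = 011101
  pos 4: 111011 XOR 110101 = 001110
  pos 6: 111010 XOR 110101 = 001111
  pos 8: 111101 XOR 110101 = 001000
  pos 10: 100000 XOR 110101 = 010101
  pos 11: 101010 XOR 110101 = 011111
Remainder = 11111 (nonzero — an error is detected).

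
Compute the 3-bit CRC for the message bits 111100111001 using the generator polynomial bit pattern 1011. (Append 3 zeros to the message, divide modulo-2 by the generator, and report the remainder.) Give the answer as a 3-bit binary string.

Append 3 zeros: 111100111001000. Divide by 1011 (XOR where the leading bit is 1):
  pos 0: 1111 XOR 1011 = 0100
  pos 1: 1000 XOR 1011 = 0011
  pos 3: 1101 XOR 1011 = 0110
  pos 4: 1101 XOR 1011 = 0110
  pos 5: 1101 XOR 1011 = 0110
  pos 6: 1100 XOR 1011 = 0111
  pos 7: 1110 XOR 1011 = 0101
  pos 8: 1011 XOR 1011 = 0000
Remainder (last 3 bits) = 000. This is the CRC / FCS.

000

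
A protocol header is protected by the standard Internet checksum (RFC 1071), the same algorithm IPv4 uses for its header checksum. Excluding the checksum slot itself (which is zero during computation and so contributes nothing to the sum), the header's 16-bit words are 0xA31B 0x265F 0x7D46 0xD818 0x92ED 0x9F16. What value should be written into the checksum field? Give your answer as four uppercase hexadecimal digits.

AF21

One's-complement addition (fold any carry out of bit 15 back into bit 0):
  0xA31B + 0x265F = 0x0C97A
  0xC97A + 0x7D46 = 0x146C0 → wrap carry → 0x46C1
  0x46C1 + 0xD818 = 0x11ED9 → wrap carry → 0x1EDA
  0x1EDA + 0x92ED = 0x0B1C7
  0xB1C7 + 0x9F16 = 0x150DD → wrap carry → 0x50DE
One's-complement sum = 0x50DE.
Checksum = ~0x50DE & 0xFFFF = 0xAF21.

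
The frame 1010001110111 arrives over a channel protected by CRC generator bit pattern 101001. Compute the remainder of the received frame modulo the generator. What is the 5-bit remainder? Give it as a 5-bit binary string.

Modulo-2 division of 1010001110111 by 101001:
  pos 0: 101000 XOR 101001 = 000001
  pos 5: 111101 XOR 101001 = 010100
  pos 6: 101001 XOR 101001 = 000000
Remainder = 00001 (nonzero — an error is detected).

00001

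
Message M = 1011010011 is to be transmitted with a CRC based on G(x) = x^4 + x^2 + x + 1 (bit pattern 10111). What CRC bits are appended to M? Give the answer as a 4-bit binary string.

1111

Append 4 zeros: 10110100110000. Divide by 10111 (XOR where the leading bit is 1):
  pos 0: 10110 XOR 10111 = 00001
  pos 4: 11001 XOR 10111 = 01110
  pos 5: 11101 XOR 10111 = 01010
  pos 6: 10100 XOR 10111 = 00011
  pos 9: 11000 XOR 10111 = 01111
Remainder (last 4 bits) = 1111. This is the CRC / FCS.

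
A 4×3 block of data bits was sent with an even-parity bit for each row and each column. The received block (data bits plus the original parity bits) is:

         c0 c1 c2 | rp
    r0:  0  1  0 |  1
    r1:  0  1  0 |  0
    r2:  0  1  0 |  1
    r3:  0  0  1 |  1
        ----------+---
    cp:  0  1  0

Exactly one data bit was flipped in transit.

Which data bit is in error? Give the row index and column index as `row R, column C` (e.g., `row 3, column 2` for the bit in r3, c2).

row 1, column 2

Recompute each row's even parity and compare to rp:
  r0: data parity 1, sent rp 1 → ok
  r1: data parity 1, sent rp 0 → mismatch
  r2: data parity 1, sent rp 1 → ok
  r3: data parity 1, sent rp 1 → ok
Recompute each column's even parity and compare to cp:
  c0: data parity 0, sent cp 0 → ok
  c1: data parity 1, sent cp 1 → ok
  c2: data parity 1, sent cp 0 → mismatch
Exactly one row (r1) and one column (c2) fail → the flipped bit is at their intersection.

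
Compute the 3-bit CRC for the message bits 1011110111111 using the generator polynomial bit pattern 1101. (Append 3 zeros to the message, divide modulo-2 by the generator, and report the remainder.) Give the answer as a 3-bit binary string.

001

Append 3 zeros: 1011110111111000. Divide by 1101 (XOR where the leading bit is 1):
  pos 0: 1011 XOR 1101 = 0110
  pos 1: 1101 XOR 1101 = 0000
  pos 5: 1011 XOR 1101 = 0110
  pos 6: 1101 XOR 1101 = 0000
  pos 10: 1110 XOR 1101 = 0011
  pos 12: 1100 XOR 1101 = 0001
Remainder (last 3 bits) = 001. This is the CRC / FCS.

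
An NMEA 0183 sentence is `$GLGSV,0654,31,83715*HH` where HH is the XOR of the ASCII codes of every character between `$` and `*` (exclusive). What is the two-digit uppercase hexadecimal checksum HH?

58

XOR the ASCII codes of the payload characters:
  'G' = 0x47 → acc = 0x47
  'L' = 0x4C → acc = 0x0B
  'G' = 0x47 → acc = 0x4C
  'S' = 0x53 → acc = 0x1F
  'V' = 0x56 → acc = 0x49
  ',' = 0x2C → acc = 0x65
  '0' = 0x30 → acc = 0x55
  '6' = 0x36 → acc = 0x63
  '5' = 0x35 → acc = 0x56
  '4' = 0x34 → acc = 0x62
  ',' = 0x2C → acc = 0x4E
  '3' = 0x33 → acc = 0x7D
  '1' = 0x31 → acc = 0x4C
  ',' = 0x2C → acc = 0x60
  '8' = 0x38 → acc = 0x58
  '3' = 0x33 → acc = 0x6B
  '7' = 0x37 → acc = 0x5C
  '1' = 0x31 → acc = 0x6D
  '5' = 0x35 → acc = 0x58
Checksum = 0x58.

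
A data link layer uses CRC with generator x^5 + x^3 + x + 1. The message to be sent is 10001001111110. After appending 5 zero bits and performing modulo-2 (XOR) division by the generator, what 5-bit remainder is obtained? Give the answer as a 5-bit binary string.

Append 5 zeros: 1000100111111000000. Divide by 101011 (XOR where the leading bit is 1):
  pos 0: 100010 XOR 101011 = 001001
  pos 2: 100101 XOR 101011 = 001110
  pos 4: 111011 XOR 101011 = 010000
  pos 5: 100001 XOR 101011 = 001010
  pos 7: 101011 XOR 101011 = 000000
Remainder (last 5 bits) = 00000. This is the CRC / FCS.

00000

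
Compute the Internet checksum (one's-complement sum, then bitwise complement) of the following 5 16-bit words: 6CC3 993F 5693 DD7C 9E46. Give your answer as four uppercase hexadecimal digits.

27A6

One's-complement addition (fold any carry out of bit 15 back into bit 0):
  0x6CC3 + 0x993F = 0x10602 → wrap carry → 0x0603
  0x0603 + 0x5693 = 0x05C96
  0x5C96 + 0xDD7C = 0x13A12 → wrap carry → 0x3A13
  0x3A13 + 0x9E46 = 0x0D859
One's-complement sum = 0xD859.
Checksum = ~0xD859 & 0xFFFF = 0x27A6.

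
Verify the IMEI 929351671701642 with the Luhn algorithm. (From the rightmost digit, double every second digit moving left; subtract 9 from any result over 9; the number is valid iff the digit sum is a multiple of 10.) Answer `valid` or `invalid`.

valid

From the right, keep odd positions and double even positions (subtract 9 from any doubled value over 9):
  doubled (positions 2,4,...): 8 2 5 5 2 6 4 → sum 32
  kept (positions 1,3,...): 2 6 0 1 6 5 9 9 → sum 38
Total = 70.
70 mod 10 = 0, so the number is valid.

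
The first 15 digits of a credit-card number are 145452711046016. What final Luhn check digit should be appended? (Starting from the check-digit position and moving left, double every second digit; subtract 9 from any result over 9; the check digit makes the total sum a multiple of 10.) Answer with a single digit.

Partial digits right→left: 6 1 0 6 4 0 1 1 7 2 5 4 5 4 1
Double every second digit counting from the check-digit position (so the 1st, 3rd, 5th, ... of the partial from the right).
  doubled (with −9 where >9): 3 0 8 2 5 1 1 2 → sum 22
  kept as-is: 1 6 0 1 2 4 4 → sum 18
Total = 22 + 18 = 40.
Check digit = (10 − (40 mod 10)) mod 10 = 0.

0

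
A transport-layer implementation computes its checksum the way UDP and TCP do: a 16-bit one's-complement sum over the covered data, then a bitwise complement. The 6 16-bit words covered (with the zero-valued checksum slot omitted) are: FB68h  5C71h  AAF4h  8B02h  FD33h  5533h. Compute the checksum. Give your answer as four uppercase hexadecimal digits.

1FC7

One's-complement addition (fold any carry out of bit 15 back into bit 0):
  0xFB68 + 0x5C71 = 0x157D9 → wrap carry → 0x57DA
  0x57DA + 0xAAF4 = 0x102CE → wrap carry → 0x02CF
  0x02CF + 0x8B02 = 0x08DD1
  0x8DD1 + 0xFD33 = 0x18B04 → wrap carry → 0x8B05
  0x8B05 + 0x5533 = 0x0E038
One's-complement sum = 0xE038.
Checksum = ~0xE038 & 0xFFFF = 0x1FC7.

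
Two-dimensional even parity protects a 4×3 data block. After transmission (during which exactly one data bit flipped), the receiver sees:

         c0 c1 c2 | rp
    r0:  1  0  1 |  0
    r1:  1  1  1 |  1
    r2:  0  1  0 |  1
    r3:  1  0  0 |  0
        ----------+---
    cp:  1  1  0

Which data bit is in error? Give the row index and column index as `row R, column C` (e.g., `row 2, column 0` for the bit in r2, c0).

row 3, column 1

Recompute each row's even parity and compare to rp:
  r0: data parity 0, sent rp 0 → ok
  r1: data parity 1, sent rp 1 → ok
  r2: data parity 1, sent rp 1 → ok
  r3: data parity 1, sent rp 0 → mismatch
Recompute each column's even parity and compare to cp:
  c0: data parity 1, sent cp 1 → ok
  c1: data parity 0, sent cp 1 → mismatch
  c2: data parity 0, sent cp 0 → ok
Exactly one row (r3) and one column (c1) fail → the flipped bit is at their intersection.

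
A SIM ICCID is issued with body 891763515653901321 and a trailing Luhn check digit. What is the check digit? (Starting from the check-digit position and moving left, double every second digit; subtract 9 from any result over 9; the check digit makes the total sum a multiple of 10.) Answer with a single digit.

Partial digits right→left: 1 2 3 1 0 9 3 5 6 5 1 5 3 6 7 1 9 8
Double every second digit counting from the check-digit position (so the 1st, 3rd, 5th, ... of the partial from the right).
  doubled (with −9 where >9): 2 6 0 6 3 2 6 5 9 → sum 39
  kept as-is: 2 1 9 5 5 5 6 1 8 → sum 42
Total = 39 + 42 = 81.
Check digit = (10 − (81 mod 10)) mod 10 = 9.

9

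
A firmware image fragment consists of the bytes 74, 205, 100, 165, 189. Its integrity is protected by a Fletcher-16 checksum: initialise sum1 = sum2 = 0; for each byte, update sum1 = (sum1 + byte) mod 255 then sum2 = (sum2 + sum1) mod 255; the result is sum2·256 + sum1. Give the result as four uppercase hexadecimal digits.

Running sums (mod 255):
  after byte 0 (74): sum1=74, sum2=74
  after byte 1 (205): sum1=24, sum2=98
  after byte 2 (100): sum1=124, sum2=222
  after byte 3 (165): sum1=34, sum2=1
  after byte 4 (189): sum1=223, sum2=224
Checksum = sum2·256 + sum1 = 224·256 + 223 = 57567 = 0xE0DF.

E0DF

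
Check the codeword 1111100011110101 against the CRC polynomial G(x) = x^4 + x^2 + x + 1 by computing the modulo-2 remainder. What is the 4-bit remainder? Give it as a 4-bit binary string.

Modulo-2 division of 1111100011110101 by 10111:
  pos 0: 11111 XOR 10111 = 01000
  pos 1: 10000 XOR 10111 = 00111
  pos 3: 11100 XOR 10111 = 01011
  pos 4: 10111 XOR 10111 = 00000
  pos 9: 11101 XOR 10111 = 01010
  pos 10: 10100 XOR 10111 = 00011
Remainder = 0111 (nonzero — an error is detected).

0111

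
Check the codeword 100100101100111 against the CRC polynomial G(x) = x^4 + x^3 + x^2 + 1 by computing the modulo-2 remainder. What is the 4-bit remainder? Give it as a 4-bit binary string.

Modulo-2 division of 100100101100111 by 11101:
  pos 0: 10010 XOR 11101 = 01111
  pos 1: 11110 XOR 11101 = 00011
  pos 4: 11101 XOR 11101 = 00000
  pos 9: 10011 XOR 11101 = 01110
  pos 10: 11101 XOR 11101 = 00000
Remainder = 0000 (zero — the frame passes the CRC check).

0000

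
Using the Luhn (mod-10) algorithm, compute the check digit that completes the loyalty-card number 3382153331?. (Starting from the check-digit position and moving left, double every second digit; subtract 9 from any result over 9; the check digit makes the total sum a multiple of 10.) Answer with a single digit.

Partial digits right→left: 1 3 3 3 5 1 2 8 3 3
Double every second digit counting from the check-digit position (so the 1st, 3rd, 5th, ... of the partial from the right).
  doubled (with −9 where >9): 2 6 1 4 6 → sum 19
  kept as-is: 3 3 1 8 3 → sum 18
Total = 19 + 18 = 37.
Check digit = (10 − (37 mod 10)) mod 10 = 3.

3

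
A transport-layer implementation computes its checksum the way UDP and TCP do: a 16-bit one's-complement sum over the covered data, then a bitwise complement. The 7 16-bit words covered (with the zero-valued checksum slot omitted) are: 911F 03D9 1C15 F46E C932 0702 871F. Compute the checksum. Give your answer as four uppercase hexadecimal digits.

032F

One's-complement addition (fold any carry out of bit 15 back into bit 0):
  0x911F + 0x03D9 = 0x094F8
  0x94F8 + 0x1C15 = 0x0B10D
  0xB10D + 0xF46E = 0x1A57B → wrap carry → 0xA57C
  0xA57C + 0xC932 = 0x16EAE → wrap carry → 0x6EAF
  0x6EAF + 0x0702 = 0x075B1
  0x75B1 + 0x871F = 0x0FCD0
One's-complement sum = 0xFCD0.
Checksum = ~0xFCD0 & 0xFFFF = 0x032F.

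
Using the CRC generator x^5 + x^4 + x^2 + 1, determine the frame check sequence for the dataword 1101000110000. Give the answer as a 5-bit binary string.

Append 5 zeros: 110100011000000000. Divide by 110101 (XOR where the leading bit is 1):
  pos 0: 110100 XOR 110101 = 000001
  pos 5: 101100 XOR 110101 = 011001
  pos 6: 110010 XOR 110101 = 000111
  pos 9: 111000 XOR 110101 = 001101
  pos 11: 110100 XOR 110101 = 000001
Remainder (last 5 bits) = 00010. This is the CRC / FCS.

00010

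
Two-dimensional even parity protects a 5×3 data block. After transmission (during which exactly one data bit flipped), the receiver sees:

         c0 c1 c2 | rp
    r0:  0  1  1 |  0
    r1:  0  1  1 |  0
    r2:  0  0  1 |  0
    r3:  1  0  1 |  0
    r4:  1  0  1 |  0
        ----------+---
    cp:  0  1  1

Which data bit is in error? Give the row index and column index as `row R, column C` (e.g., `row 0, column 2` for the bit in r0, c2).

row 2, column 1

Recompute each row's even parity and compare to rp:
  r0: data parity 0, sent rp 0 → ok
  r1: data parity 0, sent rp 0 → ok
  r2: data parity 1, sent rp 0 → mismatch
  r3: data parity 0, sent rp 0 → ok
  r4: data parity 0, sent rp 0 → ok
Recompute each column's even parity and compare to cp:
  c0: data parity 0, sent cp 0 → ok
  c1: data parity 0, sent cp 1 → mismatch
  c2: data parity 1, sent cp 1 → ok
Exactly one row (r2) and one column (c1) fail → the flipped bit is at their intersection.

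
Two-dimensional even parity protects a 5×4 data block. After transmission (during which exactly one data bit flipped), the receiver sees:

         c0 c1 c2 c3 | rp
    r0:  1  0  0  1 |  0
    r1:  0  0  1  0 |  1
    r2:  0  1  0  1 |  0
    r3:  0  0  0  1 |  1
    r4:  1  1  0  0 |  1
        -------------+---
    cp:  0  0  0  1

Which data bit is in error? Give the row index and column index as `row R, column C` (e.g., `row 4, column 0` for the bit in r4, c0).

Recompute each row's even parity and compare to rp:
  r0: data parity 0, sent rp 0 → ok
  r1: data parity 1, sent rp 1 → ok
  r2: data parity 0, sent rp 0 → ok
  r3: data parity 1, sent rp 1 → ok
  r4: data parity 0, sent rp 1 → mismatch
Recompute each column's even parity and compare to cp:
  c0: data parity 0, sent cp 0 → ok
  c1: data parity 0, sent cp 0 → ok
  c2: data parity 1, sent cp 0 → mismatch
  c3: data parity 1, sent cp 1 → ok
Exactly one row (r4) and one column (c2) fail → the flipped bit is at their intersection.

row 4, column 2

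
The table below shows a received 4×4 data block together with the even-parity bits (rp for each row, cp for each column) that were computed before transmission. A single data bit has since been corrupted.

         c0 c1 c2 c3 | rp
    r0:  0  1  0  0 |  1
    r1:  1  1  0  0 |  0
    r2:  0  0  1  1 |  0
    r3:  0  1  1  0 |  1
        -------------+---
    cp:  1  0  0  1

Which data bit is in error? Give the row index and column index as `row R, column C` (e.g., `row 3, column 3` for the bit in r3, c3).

Recompute each row's even parity and compare to rp:
  r0: data parity 1, sent rp 1 → ok
  r1: data parity 0, sent rp 0 → ok
  r2: data parity 0, sent rp 0 → ok
  r3: data parity 0, sent rp 1 → mismatch
Recompute each column's even parity and compare to cp:
  c0: data parity 1, sent cp 1 → ok
  c1: data parity 1, sent cp 0 → mismatch
  c2: data parity 0, sent cp 0 → ok
  c3: data parity 1, sent cp 1 → ok
Exactly one row (r3) and one column (c1) fail → the flipped bit is at their intersection.

row 3, column 1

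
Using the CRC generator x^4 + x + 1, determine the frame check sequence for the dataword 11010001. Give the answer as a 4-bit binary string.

1111

Append 4 zeros: 110100010000. Divide by 10011 (XOR where the leading bit is 1):
  pos 0: 11010 XOR 10011 = 01001
  pos 1: 10010 XOR 10011 = 00001
  pos 5: 10100 XOR 10011 = 00111
  pos 7: 11100 XOR 10011 = 01111
Remainder (last 4 bits) = 1111. This is the CRC / FCS.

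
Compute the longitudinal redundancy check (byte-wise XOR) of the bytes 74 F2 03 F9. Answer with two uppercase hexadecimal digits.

XOR the bytes together:
  start with 0x74
  0x74 ⊕ 0xF2 = 0x86
  0x86 ⊕ 0x03 = 0x85
  0x85 ⊕ 0xF9 = 0x7C

7C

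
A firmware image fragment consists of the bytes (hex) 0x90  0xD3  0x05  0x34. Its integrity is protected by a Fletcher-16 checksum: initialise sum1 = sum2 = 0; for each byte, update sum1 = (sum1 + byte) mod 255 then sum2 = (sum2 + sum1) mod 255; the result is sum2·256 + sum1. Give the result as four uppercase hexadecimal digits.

FB9D

Running sums (mod 255):
  after byte 0 (0x90): sum1=144, sum2=144
  after byte 1 (0xD3): sum1=100, sum2=244
  after byte 2 (0x05): sum1=105, sum2=94
  after byte 3 (0x34): sum1=157, sum2=251
Checksum = sum2·256 + sum1 = 251·256 + 157 = 64413 = 0xFB9D.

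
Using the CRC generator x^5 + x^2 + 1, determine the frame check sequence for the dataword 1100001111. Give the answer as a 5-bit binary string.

Append 5 zeros: 110000111100000. Divide by 100101 (XOR where the leading bit is 1):
  pos 0: 110000 XOR 100101 = 010101
  pos 1: 101011 XOR 100101 = 001110
  pos 3: 111011 XOR 100101 = 011110
  pos 4: 111101 XOR 100101 = 011000
  pos 5: 110000 XOR 100101 = 010101
  pos 6: 101010 XOR 100101 = 001111
  pos 8: 111100 XOR 100101 = 011001
  pos 9: 110010 XOR 100101 = 010111
Remainder (last 5 bits) = 10111. This is the CRC / FCS.

10111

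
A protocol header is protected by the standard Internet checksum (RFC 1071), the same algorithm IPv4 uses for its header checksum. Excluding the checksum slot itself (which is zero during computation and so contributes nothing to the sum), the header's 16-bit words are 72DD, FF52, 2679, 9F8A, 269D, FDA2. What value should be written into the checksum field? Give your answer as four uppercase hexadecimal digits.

One's-complement addition (fold any carry out of bit 15 back into bit 0):
  0x72DD + 0xFF52 = 0x1722F → wrap carry → 0x7230
  0x7230 + 0x2679 = 0x098A9
  0x98A9 + 0x9F8A = 0x13833 → wrap carry → 0x3834
  0x3834 + 0x269D = 0x05ED1
  0x5ED1 + 0xFDA2 = 0x15C73 → wrap carry → 0x5C74
One's-complement sum = 0x5C74.
Checksum = ~0x5C74 & 0xFFFF = 0xA38B.

A38B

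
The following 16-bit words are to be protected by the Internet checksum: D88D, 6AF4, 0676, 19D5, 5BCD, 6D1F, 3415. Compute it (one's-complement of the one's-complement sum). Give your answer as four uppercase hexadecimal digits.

9F30

One's-complement addition (fold any carry out of bit 15 back into bit 0):
  0xD88D + 0x6AF4 = 0x14381 → wrap carry → 0x4382
  0x4382 + 0x0676 = 0x049F8
  0x49F8 + 0x19D5 = 0x063CD
  0x63CD + 0x5BCD = 0x0BF9A
  0xBF9A + 0x6D1F = 0x12CB9 → wrap carry → 0x2CBA
  0x2CBA + 0x3415 = 0x060CF
One's-complement sum = 0x60CF.
Checksum = ~0x60CF & 0xFFFF = 0x9F30.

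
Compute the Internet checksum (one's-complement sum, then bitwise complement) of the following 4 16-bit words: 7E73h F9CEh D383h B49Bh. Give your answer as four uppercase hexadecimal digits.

FF9D

One's-complement addition (fold any carry out of bit 15 back into bit 0):
  0x7E73 + 0xF9CE = 0x17841 → wrap carry → 0x7842
  0x7842 + 0xD383 = 0x14BC5 → wrap carry → 0x4BC6
  0x4BC6 + 0xB49B = 0x10061 → wrap carry → 0x0062
One's-complement sum = 0x0062.
Checksum = ~0x0062 & 0xFFFF = 0xFF9D.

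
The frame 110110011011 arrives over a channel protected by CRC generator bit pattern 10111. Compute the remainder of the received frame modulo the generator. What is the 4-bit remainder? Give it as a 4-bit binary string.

Modulo-2 division of 110110011011 by 10111:
  pos 0: 11011 XOR 10111 = 01100
  pos 1: 11000 XOR 10111 = 01111
  pos 2: 11110 XOR 10111 = 01001
  pos 3: 10011 XOR 10111 = 00100
  pos 5: 10010 XOR 10111 = 00101
  pos 7: 10111 XOR 10111 = 00000
Remainder = 0000 (zero — the frame passes the CRC check).

0000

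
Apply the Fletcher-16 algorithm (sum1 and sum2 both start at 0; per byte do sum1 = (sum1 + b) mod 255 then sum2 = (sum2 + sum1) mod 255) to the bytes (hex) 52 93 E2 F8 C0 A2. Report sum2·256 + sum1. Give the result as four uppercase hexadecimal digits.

6A25

Running sums (mod 255):
  after byte 0 (52): sum1=82, sum2=82
  after byte 1 (93): sum1=229, sum2=56
  after byte 2 (E2): sum1=200, sum2=1
  after byte 3 (F8): sum1=193, sum2=194
  after byte 4 (C0): sum1=130, sum2=69
  after byte 5 (A2): sum1=37, sum2=106
Checksum = sum2·256 + sum1 = 106·256 + 37 = 27173 = 0x6A25.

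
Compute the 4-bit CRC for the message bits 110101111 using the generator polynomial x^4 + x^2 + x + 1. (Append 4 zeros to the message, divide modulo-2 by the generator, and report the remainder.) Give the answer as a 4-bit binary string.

Append 4 zeros: 1101011110000. Divide by 10111 (XOR where the leading bit is 1):
  pos 0: 11010 XOR 10111 = 01101
  pos 1: 11011 XOR 10111 = 01100
  pos 2: 11001 XOR 10111 = 01110
  pos 3: 11101 XOR 10111 = 01010
  pos 4: 10101 XOR 10111 = 00010
  pos 7: 10000 XOR 10111 = 00111
Remainder (last 4 bits) = 1110. This is the CRC / FCS.

1110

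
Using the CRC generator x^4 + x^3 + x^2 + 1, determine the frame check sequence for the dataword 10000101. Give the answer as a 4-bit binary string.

Append 4 zeros: 100001010000. Divide by 11101 (XOR where the leading bit is 1):
  pos 0: 10000 XOR 11101 = 01101
  pos 1: 11011 XOR 11101 = 00110
  pos 3: 11001 XOR 11101 = 00100
  pos 5: 10000 XOR 11101 = 01101
  pos 6: 11010 XOR 11101 = 00111
Remainder (last 4 bits) = 1110. This is the CRC / FCS.

1110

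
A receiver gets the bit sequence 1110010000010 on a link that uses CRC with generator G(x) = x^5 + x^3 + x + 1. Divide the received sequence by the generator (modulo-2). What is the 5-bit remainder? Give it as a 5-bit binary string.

00001

Modulo-2 division of 1110010000010 by 101011:
  pos 0: 111001 XOR 101011 = 010010
  pos 1: 100100 XOR 101011 = 001111
  pos 3: 111100 XOR 101011 = 010111
  pos 4: 101110 XOR 101011 = 000101
  pos 7: 101010 XOR 101011 = 000001
Remainder = 00001 (nonzero — an error is detected).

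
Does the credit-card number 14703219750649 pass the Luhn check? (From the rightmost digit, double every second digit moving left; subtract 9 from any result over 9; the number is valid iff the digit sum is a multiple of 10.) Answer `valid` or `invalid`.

invalid

From the right, keep odd positions and double even positions (subtract 9 from any doubled value over 9):
  doubled (positions 2,4,...): 8 0 5 2 6 5 2 → sum 28
  kept (positions 1,3,...): 9 6 5 9 2 0 4 → sum 35
Total = 63.
63 mod 10 = 3, so the number is invalid.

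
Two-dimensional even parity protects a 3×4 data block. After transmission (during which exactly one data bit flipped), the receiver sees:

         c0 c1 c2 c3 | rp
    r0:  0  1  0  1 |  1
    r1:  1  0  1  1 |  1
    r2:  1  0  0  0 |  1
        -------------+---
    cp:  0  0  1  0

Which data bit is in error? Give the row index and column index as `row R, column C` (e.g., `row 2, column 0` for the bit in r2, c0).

row 0, column 1

Recompute each row's even parity and compare to rp:
  r0: data parity 0, sent rp 1 → mismatch
  r1: data parity 1, sent rp 1 → ok
  r2: data parity 1, sent rp 1 → ok
Recompute each column's even parity and compare to cp:
  c0: data parity 0, sent cp 0 → ok
  c1: data parity 1, sent cp 0 → mismatch
  c2: data parity 1, sent cp 1 → ok
  c3: data parity 0, sent cp 0 → ok
Exactly one row (r0) and one column (c1) fail → the flipped bit is at their intersection.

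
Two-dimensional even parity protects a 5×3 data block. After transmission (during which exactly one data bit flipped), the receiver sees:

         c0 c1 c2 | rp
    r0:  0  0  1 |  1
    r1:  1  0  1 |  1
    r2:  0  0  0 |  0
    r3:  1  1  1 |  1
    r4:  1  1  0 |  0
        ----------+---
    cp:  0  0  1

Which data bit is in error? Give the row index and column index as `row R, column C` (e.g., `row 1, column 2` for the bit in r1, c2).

row 1, column 0

Recompute each row's even parity and compare to rp:
  r0: data parity 1, sent rp 1 → ok
  r1: data parity 0, sent rp 1 → mismatch
  r2: data parity 0, sent rp 0 → ok
  r3: data parity 1, sent rp 1 → ok
  r4: data parity 0, sent rp 0 → ok
Recompute each column's even parity and compare to cp:
  c0: data parity 1, sent cp 0 → mismatch
  c1: data parity 0, sent cp 0 → ok
  c2: data parity 1, sent cp 1 → ok
Exactly one row (r1) and one column (c0) fail → the flipped bit is at their intersection.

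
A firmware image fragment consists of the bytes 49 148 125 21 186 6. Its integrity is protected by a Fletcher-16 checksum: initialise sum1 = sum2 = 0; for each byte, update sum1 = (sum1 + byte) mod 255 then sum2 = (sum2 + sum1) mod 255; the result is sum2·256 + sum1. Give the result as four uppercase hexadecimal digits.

BE19

Running sums (mod 255):
  after byte 0 (49): sum1=49, sum2=49
  after byte 1 (148): sum1=197, sum2=246
  after byte 2 (125): sum1=67, sum2=58
  after byte 3 (21): sum1=88, sum2=146
  after byte 4 (186): sum1=19, sum2=165
  after byte 5 (6): sum1=25, sum2=190
Checksum = sum2·256 + sum1 = 190·256 + 25 = 48665 = 0xBE19.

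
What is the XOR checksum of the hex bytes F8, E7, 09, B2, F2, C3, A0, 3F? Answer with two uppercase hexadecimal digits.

0A

XOR the bytes together:
  start with 0xF8
  0xF8 ⊕ 0xE7 = 0x1F
  0x1F ⊕ 0x09 = 0x16
  0x16 ⊕ 0xB2 = 0xA4
  0xA4 ⊕ 0xF2 = 0x56
  0x56 ⊕ 0xC3 = 0x95
  0x95 ⊕ 0xA0 = 0x35
  0x35 ⊕ 0x3F = 0x0A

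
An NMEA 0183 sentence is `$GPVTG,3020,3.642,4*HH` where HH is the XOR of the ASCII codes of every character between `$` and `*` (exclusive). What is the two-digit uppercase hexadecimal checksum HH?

66

XOR the ASCII codes of the payload characters:
  'G' = 0x47 → acc = 0x47
  'P' = 0x50 → acc = 0x17
  'V' = 0x56 → acc = 0x41
  'T' = 0x54 → acc = 0x15
  'G' = 0x47 → acc = 0x52
  ',' = 0x2C → acc = 0x7E
  '3' = 0x33 → acc = 0x4D
  '0' = 0x30 → acc = 0x7D
  '2' = 0x32 → acc = 0x4F
  '0' = 0x30 → acc = 0x7F
  ',' = 0x2C → acc = 0x53
  '3' = 0x33 → acc = 0x60
  '.' = 0x2E → acc = 0x4E
  '6' = 0x36 → acc = 0x78
  '4' = 0x34 → acc = 0x4C
  '2' = 0x32 → acc = 0x7E
  ',' = 0x2C → acc = 0x52
  '4' = 0x34 → acc = 0x66
Checksum = 0x66.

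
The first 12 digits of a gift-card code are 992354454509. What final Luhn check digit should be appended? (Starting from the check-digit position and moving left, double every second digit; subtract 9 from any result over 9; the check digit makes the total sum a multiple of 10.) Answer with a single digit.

Partial digits right→left: 9 0 5 4 5 4 4 5 3 2 9 9
Double every second digit counting from the check-digit position (so the 1st, 3rd, 5th, ... of the partial from the right).
  doubled (with −9 where >9): 9 1 1 8 6 9 → sum 34
  kept as-is: 0 4 4 5 2 9 → sum 24
Total = 34 + 24 = 58.
Check digit = (10 − (58 mod 10)) mod 10 = 2.

2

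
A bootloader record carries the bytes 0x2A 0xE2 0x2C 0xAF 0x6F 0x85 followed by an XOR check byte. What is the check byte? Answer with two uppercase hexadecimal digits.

A1

XOR the bytes together:
  start with 0x2A
  0x2A ⊕ 0xE2 = 0xC8
  0xC8 ⊕ 0x2C = 0xE4
  0xE4 ⊕ 0xAF = 0x4B
  0x4B ⊕ 0x6F = 0x24
  0x24 ⊕ 0x85 = 0xA1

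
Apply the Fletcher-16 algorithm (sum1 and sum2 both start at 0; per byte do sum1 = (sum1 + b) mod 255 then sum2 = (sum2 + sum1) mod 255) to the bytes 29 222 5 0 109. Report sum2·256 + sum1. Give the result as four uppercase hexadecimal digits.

Running sums (mod 255):
  after byte 0 (29): sum1=29, sum2=29
  after byte 1 (222): sum1=251, sum2=25
  after byte 2 (5): sum1=1, sum2=26
  after byte 3 (0): sum1=1, sum2=27
  after byte 4 (109): sum1=110, sum2=137
Checksum = sum2·256 + sum1 = 137·256 + 110 = 35182 = 0x896E.

896E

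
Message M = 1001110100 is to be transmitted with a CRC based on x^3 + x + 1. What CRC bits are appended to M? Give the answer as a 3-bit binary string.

Append 3 zeros: 1001110100000. Divide by 1011 (XOR where the leading bit is 1):
  pos 0: 1001 XOR 1011 = 0010
  pos 2: 1011 XOR 1011 = 0000
  pos 7: 1000 XOR 1011 = 0011
  pos 9: 1100 XOR 1011 = 0111
Remainder (last 3 bits) = 111. This is the CRC / FCS.

111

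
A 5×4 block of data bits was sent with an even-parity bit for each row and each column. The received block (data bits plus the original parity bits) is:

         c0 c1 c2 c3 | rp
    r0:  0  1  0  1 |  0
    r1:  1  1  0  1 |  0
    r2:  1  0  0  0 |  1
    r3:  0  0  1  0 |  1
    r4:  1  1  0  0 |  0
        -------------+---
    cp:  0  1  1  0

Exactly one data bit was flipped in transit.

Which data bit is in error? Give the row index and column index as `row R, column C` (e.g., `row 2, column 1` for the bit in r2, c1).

row 1, column 0

Recompute each row's even parity and compare to rp:
  r0: data parity 0, sent rp 0 → ok
  r1: data parity 1, sent rp 0 → mismatch
  r2: data parity 1, sent rp 1 → ok
  r3: data parity 1, sent rp 1 → ok
  r4: data parity 0, sent rp 0 → ok
Recompute each column's even parity and compare to cp:
  c0: data parity 1, sent cp 0 → mismatch
  c1: data parity 1, sent cp 1 → ok
  c2: data parity 1, sent cp 1 → ok
  c3: data parity 0, sent cp 0 → ok
Exactly one row (r1) and one column (c0) fail → the flipped bit is at their intersection.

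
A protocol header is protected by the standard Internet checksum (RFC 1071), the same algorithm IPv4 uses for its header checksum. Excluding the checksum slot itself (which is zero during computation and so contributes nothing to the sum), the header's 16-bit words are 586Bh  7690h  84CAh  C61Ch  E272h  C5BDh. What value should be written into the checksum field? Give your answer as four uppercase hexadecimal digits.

3DEC

One's-complement addition (fold any carry out of bit 15 back into bit 0):
  0x586B + 0x7690 = 0x0CEFB
  0xCEFB + 0x84CA = 0x153C5 → wrap carry → 0x53C6
  0x53C6 + 0xC61C = 0x119E2 → wrap carry → 0x19E3
  0x19E3 + 0xE272 = 0x0FC55
  0xFC55 + 0xC5BD = 0x1C212 → wrap carry → 0xC213
One's-complement sum = 0xC213.
Checksum = ~0xC213 & 0xFFFF = 0x3DEC.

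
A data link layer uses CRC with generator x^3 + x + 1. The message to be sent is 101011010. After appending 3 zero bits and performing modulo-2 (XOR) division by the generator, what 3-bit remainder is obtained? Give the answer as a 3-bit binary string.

Append 3 zeros: 101011010000. Divide by 1011 (XOR where the leading bit is 1):
  pos 0: 1010 XOR 1011 = 0001
  pos 3: 1110 XOR 1011 = 0101
  pos 4: 1011 XOR 1011 = 0000
Remainder (last 3 bits) = 000. This is the CRC / FCS.

000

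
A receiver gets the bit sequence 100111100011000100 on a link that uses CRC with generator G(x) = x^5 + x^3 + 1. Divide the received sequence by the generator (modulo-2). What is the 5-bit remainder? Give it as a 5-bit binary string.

Modulo-2 division of 100111100011000100 by 101001:
  pos 0: 100111 XOR 101001 = 001110
  pos 2: 111010 XOR 101001 = 010011
  pos 3: 100110 XOR 101001 = 001111
  pos 5: 111101 XOR 101001 = 010100
  pos 6: 101001 XOR 101001 = 000000
Remainder = 00100 (nonzero — an error is detected).

00100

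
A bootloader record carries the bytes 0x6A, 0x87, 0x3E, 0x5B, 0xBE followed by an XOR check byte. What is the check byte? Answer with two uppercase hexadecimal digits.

XOR the bytes together:
  start with 0x6A
  0x6A ⊕ 0x87 = 0xED
  0xED ⊕ 0x3E = 0xD3
  0xD3 ⊕ 0x5B = 0x88
  0x88 ⊕ 0xBE = 0x36

36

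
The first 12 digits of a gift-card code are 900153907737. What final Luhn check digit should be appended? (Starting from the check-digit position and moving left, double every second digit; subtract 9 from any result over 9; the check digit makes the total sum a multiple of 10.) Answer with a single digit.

Partial digits right→left: 7 3 7 7 0 9 3 5 1 0 0 9
Double every second digit counting from the check-digit position (so the 1st, 3rd, 5th, ... of the partial from the right).
  doubled (with −9 where >9): 5 5 0 6 2 0 → sum 18
  kept as-is: 3 7 9 5 0 9 → sum 33
Total = 18 + 33 = 51.
Check digit = (10 − (51 mod 10)) mod 10 = 9.

9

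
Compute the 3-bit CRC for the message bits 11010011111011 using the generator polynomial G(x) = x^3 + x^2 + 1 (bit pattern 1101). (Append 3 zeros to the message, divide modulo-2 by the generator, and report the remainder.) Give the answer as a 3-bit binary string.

110

Append 3 zeros: 11010011111011000. Divide by 1101 (XOR where the leading bit is 1):
  pos 0: 1101 XOR 1101 = 0000
  pos 6: 1111 XOR 1101 = 0010
  pos 8: 1010 XOR 1101 = 0111
  pos 9: 1111 XOR 1101 = 0010
  pos 11: 1010 XOR 1101 = 0111
  pos 12: 1110 XOR 1101 = 0011
Remainder (last 3 bits) = 110. This is the CRC / FCS.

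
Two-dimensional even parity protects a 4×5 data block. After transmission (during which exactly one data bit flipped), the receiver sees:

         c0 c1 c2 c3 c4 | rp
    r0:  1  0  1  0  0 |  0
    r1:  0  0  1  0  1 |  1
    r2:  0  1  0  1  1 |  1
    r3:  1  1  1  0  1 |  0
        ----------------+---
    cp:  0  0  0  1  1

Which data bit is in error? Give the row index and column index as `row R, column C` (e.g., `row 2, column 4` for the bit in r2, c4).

row 1, column 2

Recompute each row's even parity and compare to rp:
  r0: data parity 0, sent rp 0 → ok
  r1: data parity 0, sent rp 1 → mismatch
  r2: data parity 1, sent rp 1 → ok
  r3: data parity 0, sent rp 0 → ok
Recompute each column's even parity and compare to cp:
  c0: data parity 0, sent cp 0 → ok
  c1: data parity 0, sent cp 0 → ok
  c2: data parity 1, sent cp 0 → mismatch
  c3: data parity 1, sent cp 1 → ok
  c4: data parity 1, sent cp 1 → ok
Exactly one row (r1) and one column (c2) fail → the flipped bit is at their intersection.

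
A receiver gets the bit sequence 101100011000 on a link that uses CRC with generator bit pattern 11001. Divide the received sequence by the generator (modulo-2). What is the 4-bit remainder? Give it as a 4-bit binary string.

0111

Modulo-2 division of 101100011000 by 11001:
  pos 0: 10110 XOR 11001 = 01111
  pos 1: 11110 XOR 11001 = 00111
  pos 3: 11101 XOR 11001 = 00100
  pos 5: 10010 XOR 11001 = 01011
  pos 6: 10110 XOR 11001 = 01111
  pos 7: 11110 XOR 11001 = 00111
Remainder = 0111 (nonzero — an error is detected).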